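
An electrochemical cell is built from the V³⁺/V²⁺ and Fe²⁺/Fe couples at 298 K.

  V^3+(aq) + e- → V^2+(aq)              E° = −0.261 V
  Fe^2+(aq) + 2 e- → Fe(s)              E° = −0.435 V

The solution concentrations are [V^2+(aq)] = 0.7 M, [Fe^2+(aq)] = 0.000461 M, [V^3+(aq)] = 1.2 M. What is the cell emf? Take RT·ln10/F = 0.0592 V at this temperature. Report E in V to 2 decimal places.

V³⁺/V²⁺ is reduced (cathode, E° = −0.261 V) and Fe²⁺/Fe is oxidized (anode).
E°cell = −0.261 − (−0.435) = +0.174 V, with n = 2 electrons transferred.
For the overall reaction 2 V^3+(aq) + Fe(s) → 2 V^2+(aq) + Fe^2+(aq), Q = ([V^2+(aq)]^2·[Fe^2+(aq)]) / [V^3+(aq)]^2 = 0.000157, giving log Q = −3.804.
Applying E = E° − (RT ln10/nF)·log Q gives +0.174 − (0.0592/2)(−3.804) = +0.29 V.

+0.29 V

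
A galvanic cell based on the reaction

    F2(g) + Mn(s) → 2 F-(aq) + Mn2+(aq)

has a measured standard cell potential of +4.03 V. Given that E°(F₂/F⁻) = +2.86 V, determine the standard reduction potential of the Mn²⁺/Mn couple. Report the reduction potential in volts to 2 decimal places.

In the reaction as written the F₂/F⁻ couple is reduced (cathode) and Mn²⁺/Mn is oxidized (anode), so E°cell = E°(F₂/F⁻) − E°(Mn²⁺/Mn).
E°(Mn²⁺/Mn) = E°(cathode) − E°cell = +2.86 − (+4.03) = −1.17 V.

−1.17 V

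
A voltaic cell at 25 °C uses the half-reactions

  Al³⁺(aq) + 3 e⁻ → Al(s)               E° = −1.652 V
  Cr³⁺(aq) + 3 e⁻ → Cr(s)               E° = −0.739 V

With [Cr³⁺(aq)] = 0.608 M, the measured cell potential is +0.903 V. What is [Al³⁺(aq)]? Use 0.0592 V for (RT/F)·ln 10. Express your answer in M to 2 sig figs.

2.0 M

The Cr³⁺/Cr couple has the larger reduction potential, so it is the cathode: E°cell = −0.739 − (−1.652) = +0.913 V and n = 3.
Rearranging E = E° − (0.0592/n)·log Q gives log Q = 3(+0.913 − (+0.903))/0.0592 = 0.507.
Balancing electrons gives Cr³⁺(aq) + Al(s) → Cr(s) + Al³⁺(aq); thus Q = [Al³⁺(aq)] / [Cr³⁺(aq)].
Isolating [Al³⁺(aq)] in Q = 10^{0.507} yields log [Al³⁺(aq)] = 0.291, i.e. 2.0 M.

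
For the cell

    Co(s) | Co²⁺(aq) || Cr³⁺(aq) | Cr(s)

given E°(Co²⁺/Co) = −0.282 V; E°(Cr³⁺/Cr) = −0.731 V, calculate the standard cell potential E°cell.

−0.449 V

By convention the left-hand electrode in cell notation is the anode (oxidation) and the right-hand electrode is the cathode (reduction).
E°cell = E°(right) − E°(left) = −0.731 − (−0.282) = −0.449 V.
The negative sign shows that, as written, the cell would require an external voltage to drive the reaction.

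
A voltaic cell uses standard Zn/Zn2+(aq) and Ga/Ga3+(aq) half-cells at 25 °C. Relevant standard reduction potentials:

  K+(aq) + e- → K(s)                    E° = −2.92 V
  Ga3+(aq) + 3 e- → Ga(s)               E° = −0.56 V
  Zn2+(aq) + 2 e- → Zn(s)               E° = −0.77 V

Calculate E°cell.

The Ga³⁺/Ga couple has the higher E°, so Ga ion is reduced (cathode) and Zn is oxidized (anode).
E°cell = E°(cathode) − E°(anode) = −0.56 − (−0.77) = +0.21 V.

+0.21 V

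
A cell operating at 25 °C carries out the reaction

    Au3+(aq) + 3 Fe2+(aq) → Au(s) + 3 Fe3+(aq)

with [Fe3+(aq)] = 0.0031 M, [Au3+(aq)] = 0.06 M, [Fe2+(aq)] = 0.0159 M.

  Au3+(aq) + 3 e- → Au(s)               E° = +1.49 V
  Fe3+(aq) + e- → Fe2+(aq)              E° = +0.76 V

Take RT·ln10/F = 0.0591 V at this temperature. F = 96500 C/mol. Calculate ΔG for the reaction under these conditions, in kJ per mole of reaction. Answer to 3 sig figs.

With Au³⁺/Au reduced at the cathode, E°cell = +1.49 − (+0.76) = +0.73 V and n = 3.
The reaction quotient is [Fe3+(aq)]^3 / ([Au3+(aq)]·[Fe2+(aq)]^3) = 0.124; by Nernst, E = +0.73 − (0.0591/3)(−0.908) = +0.7479 V.
Then ΔG = −nFE = −3 × 96500 × +0.7479 J/mol = −217 kJ/mol.

−217 kJ/mol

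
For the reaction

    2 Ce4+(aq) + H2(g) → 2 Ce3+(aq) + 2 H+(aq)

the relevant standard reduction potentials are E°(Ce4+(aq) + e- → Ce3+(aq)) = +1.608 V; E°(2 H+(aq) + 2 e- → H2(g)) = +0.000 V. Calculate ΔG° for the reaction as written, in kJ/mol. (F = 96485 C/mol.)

In the reaction as written Ce4+(aq) is reduced, so the Ce⁴⁺/Ce³⁺ couple is the cathode and 2H⁺/H₂ is the anode.
E°cell = +1.608 − (+0.000) = +1.608 V; balancing electrons gives n = 2.
ΔG° = −nFE°cell = −(2)(96485)(+1.608) J/mol = −310 kJ/mol.

−310 kJ/mol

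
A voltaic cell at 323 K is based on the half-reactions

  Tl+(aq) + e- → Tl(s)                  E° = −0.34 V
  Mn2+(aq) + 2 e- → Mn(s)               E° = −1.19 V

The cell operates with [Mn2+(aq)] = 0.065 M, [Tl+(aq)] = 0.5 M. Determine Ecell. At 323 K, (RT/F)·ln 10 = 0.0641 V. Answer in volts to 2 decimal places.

Tl⁺/Tl is reduced (cathode, E° = −0.34 V) and Mn²⁺/Mn is oxidized (anode).
The standard potential is −0.34 − (−1.19) = +0.85 V and the balanced reaction transfers n = 2 electrons.
Balancing gives 2 Tl+(aq) + Mn(s) → 2 Tl(s) + Mn2+(aq); hence Q = [Mn2+(aq)] / [Tl+(aq)]^2 = 0.26 (log Q = −0.585).
E = E° − (0.0641/n)·log Q = +0.85 − (0.0641/2)(−0.585) = +0.87 V.

+0.87 V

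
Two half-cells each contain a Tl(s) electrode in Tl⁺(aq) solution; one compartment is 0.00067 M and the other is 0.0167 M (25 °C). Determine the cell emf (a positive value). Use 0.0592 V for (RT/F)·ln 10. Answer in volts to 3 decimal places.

For a concentration cell E°cell = 0, since both electrodes use the same couple.
The compartment with the higher Tl⁺(aq) concentration (0.0167 M) acts as the cathode; ions are reduced there and produced at the dilute (0.00067 M) anode.
With n = 1, Ecell = −(0.0592/1)·log([dilute]/[conc]) = −(0.0592/1)·log(0.00067/0.0167) = +0.083 V.

0.083 V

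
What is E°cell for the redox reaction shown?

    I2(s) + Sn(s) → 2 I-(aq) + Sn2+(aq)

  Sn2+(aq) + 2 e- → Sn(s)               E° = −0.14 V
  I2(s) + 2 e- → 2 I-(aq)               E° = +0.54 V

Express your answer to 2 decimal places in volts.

+0.68 V

I2(s) gains electrons, so the I₂/I⁻ couple is the cathode; the Sn²⁺/Sn couple is the anode.
E°cell = E°(cathode) − E°(anode) = +0.54 − (−0.14) = +0.68 V.
The positive value indicates the reaction is spontaneous as written.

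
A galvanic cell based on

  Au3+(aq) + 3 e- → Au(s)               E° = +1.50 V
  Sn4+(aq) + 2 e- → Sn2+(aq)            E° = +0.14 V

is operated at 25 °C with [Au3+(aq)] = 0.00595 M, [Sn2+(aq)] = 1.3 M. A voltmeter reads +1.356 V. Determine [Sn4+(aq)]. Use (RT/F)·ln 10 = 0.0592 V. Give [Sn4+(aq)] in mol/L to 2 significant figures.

0.058 M

With Au³⁺/Au at the cathode and Sn⁴⁺/Sn²⁺ at the anode, E°cell = +1.50 − (+0.14) = +1.36 V (n = 6).
Rearranging E = E° − (0.0592/n)·log Q gives log Q = 6(+1.36 − (+1.356))/0.0592 = 0.405.
For 2 Au3+(aq) + 3 Sn2+(aq) → 2 Au(s) + 3 Sn4+(aq), the reaction quotient is Q = [Sn4+(aq)]^3 / ([Au3+(aq)]^2·[Sn2+(aq)]^3).
Isolating [Sn4+(aq)] in Q = 10^{0.405} yields log [Sn4+(aq)] = −1.235, i.e. 0.058 M.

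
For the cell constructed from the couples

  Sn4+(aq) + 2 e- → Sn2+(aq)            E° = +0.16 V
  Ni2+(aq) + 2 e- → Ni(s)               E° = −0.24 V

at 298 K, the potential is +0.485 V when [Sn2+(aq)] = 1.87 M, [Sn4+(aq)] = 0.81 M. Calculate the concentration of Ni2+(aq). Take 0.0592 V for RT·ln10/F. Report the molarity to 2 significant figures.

0.00058 M

Sn⁴⁺/Sn²⁺ is the cathode (higher E°); E°cell = +0.16 − (−0.24) = +0.40 V with n = 2.
Since E = E° − (0.0592/n)·log Q, log Q = n(E° − E)/0.0592 = −2.872.
Balancing electrons gives Sn4+(aq) + Ni(s) → Sn2+(aq) + Ni2+(aq); thus Q = ([Sn2+(aq)]·[Ni2+(aq)]) / [Sn4+(aq)].
Isolating [Ni2+(aq)] in Q = 10^{−2.872} yields log [Ni2+(aq)] = −3.235, i.e. 0.00058 M.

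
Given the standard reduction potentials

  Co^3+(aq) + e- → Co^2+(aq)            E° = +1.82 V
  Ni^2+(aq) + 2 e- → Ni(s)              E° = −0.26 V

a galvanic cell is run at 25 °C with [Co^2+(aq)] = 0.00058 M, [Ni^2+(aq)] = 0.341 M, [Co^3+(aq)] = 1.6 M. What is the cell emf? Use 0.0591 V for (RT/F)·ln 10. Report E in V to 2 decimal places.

Co³⁺/Co²⁺ is reduced (cathode, E° = +1.82 V) and Ni²⁺/Ni is oxidized (anode).
E°cell = E°cat − E°an = +1.82 − (−0.26) = +2.08 V; n = 2.
Balancing gives 2 Co^3+(aq) + Ni(s) → 2 Co^2+(aq) + Ni^2+(aq); hence Q = ([Co^2+(aq)]^2·[Ni^2+(aq)]) / [Co^3+(aq)]^2 = 4.48×10^−8 (log Q = −7.349).
Applying E = E° − (RT ln10/nF)·log Q gives +2.08 − (0.0591/2)(−7.349) = +2.30 V.

+2.30 V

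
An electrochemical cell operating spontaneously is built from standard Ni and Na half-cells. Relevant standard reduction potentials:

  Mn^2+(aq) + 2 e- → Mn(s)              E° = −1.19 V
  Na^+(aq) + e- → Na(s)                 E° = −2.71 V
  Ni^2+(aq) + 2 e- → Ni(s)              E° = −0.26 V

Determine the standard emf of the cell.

Of the two couples in this cell, the one with the more positive reduction potential is reduced at the cathode: here that is Ni²⁺/Ni (−0.26 V); Na⁺/Na (−2.71 V) is the anode.
E°cell = E°(cathode) − E°(anode) = −0.26 − (−2.71) = +2.45 V.

+2.45 V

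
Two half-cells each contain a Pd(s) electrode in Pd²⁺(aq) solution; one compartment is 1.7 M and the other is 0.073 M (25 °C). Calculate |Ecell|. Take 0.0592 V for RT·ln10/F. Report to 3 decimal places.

For a concentration cell E°cell = 0, since both electrodes use the same couple.
The compartment with the higher Pd²⁺(aq) concentration (1.7 M) acts as the cathode; ions are reduced there and produced at the dilute (0.073 M) anode.
With n = 2, Ecell = −(0.0592/2)·log([dilute]/[conc]) = −(0.0592/2)·log(0.073/1.7) = +0.040 V.

0.040 V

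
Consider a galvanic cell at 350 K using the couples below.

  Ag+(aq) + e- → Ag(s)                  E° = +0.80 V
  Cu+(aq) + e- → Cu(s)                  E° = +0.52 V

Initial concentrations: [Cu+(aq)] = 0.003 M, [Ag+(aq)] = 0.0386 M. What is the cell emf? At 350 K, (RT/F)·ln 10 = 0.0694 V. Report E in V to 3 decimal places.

Since E°(Ag⁺/Ag) > E°(Cu⁺/Cu), Ag⁺/Ag serves as the cathode.
E°cell = E°cat − E°an = +0.80 − (+0.52) = +0.28 V; n = 1.
The balanced reaction is Ag+(aq) + Cu(s) → Ag(s) + Cu+(aq), so Q = [Cu+(aq)] / [Ag+(aq)] = 0.0777 and log Q = −1.109.
Applying E = E° − (RT ln10/nF)·log Q gives +0.28 − (0.0694/1)(−1.109) = +0.357 V.

+0.357 V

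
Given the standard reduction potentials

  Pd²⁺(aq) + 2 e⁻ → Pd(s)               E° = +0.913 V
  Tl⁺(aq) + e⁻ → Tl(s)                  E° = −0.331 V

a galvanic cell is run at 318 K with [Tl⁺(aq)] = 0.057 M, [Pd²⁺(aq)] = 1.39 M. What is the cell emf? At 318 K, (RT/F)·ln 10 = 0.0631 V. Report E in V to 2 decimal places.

The Pd²⁺/Pd couple has the more positive E°, so it is the cathode; Tl⁺/Tl is the anode.
E°cell = +0.913 − (−0.331) = +1.244 V, with n = 2 electrons transferred.
For the overall reaction Pd²⁺(aq) + 2 Tl(s) → Pd(s) + 2 Tl⁺(aq), Q = [Tl⁺(aq)]^2 / [Pd²⁺(aq)] = 0.00234, giving log Q = −2.631.
E = E° − (0.0631/n)·log Q = +1.244 − (0.0631/2)(−2.631) = +1.33 V.

+1.33 V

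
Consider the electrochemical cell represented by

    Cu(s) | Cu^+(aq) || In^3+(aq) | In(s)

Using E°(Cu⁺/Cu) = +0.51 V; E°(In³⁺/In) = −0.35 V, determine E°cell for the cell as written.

−0.86 V

By convention the left-hand electrode in cell notation is the anode (oxidation) and the right-hand electrode is the cathode (reduction).
E°cell = E°(right) − E°(left) = −0.35 − (+0.51) = −0.86 V.
The negative sign shows that, as written, the cell would require an external voltage to drive the reaction.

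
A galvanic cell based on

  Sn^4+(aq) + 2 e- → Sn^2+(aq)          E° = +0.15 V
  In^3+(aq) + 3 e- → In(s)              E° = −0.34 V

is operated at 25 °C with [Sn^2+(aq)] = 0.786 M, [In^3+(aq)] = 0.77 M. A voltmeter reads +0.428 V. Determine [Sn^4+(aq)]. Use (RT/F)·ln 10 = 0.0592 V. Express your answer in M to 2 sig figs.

0.0053 M

The Sn⁴⁺/Sn²⁺ couple has the larger reduction potential, so it is the cathode: E°cell = +0.15 − (−0.34) = +0.49 V and n = 6.
From the Nernst equation, log Q = n(E° − E)/0.0592 = 6·(+0.49 − (+0.428))/0.0592 = 6.284.
For 3 Sn^4+(aq) + 2 In(s) → 3 Sn^2+(aq) + 2 In^3+(aq), the reaction quotient is Q = ([Sn^2+(aq)]^3·[In^3+(aq)]^2) / [Sn^4+(aq)]^3.
Solving for the unknown gives log [Sn^4+(aq)] = −2.275, so [Sn^4+(aq)] ≈ 0.0053 M.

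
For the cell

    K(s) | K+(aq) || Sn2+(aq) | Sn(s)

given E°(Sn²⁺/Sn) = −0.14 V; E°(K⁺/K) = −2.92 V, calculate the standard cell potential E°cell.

+2.78 V

By convention the left-hand electrode in cell notation is the anode (oxidation) and the right-hand electrode is the cathode (reduction).
E°cell = E°(right) − E°(left) = −0.14 − (−2.92) = +2.78 V.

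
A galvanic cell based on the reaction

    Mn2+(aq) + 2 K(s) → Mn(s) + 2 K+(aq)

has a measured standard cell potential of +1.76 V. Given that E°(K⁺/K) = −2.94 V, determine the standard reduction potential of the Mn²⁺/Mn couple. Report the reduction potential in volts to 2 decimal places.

−1.18 V

In the reaction as written the Mn²⁺/Mn couple is reduced (cathode) and K⁺/K is oxidized (anode), so E°cell = E°(Mn²⁺/Mn) − E°(K⁺/K).
E°(Mn²⁺/Mn) = E°cell + E°(anode) = +1.76 + (−2.94) = −1.18 V.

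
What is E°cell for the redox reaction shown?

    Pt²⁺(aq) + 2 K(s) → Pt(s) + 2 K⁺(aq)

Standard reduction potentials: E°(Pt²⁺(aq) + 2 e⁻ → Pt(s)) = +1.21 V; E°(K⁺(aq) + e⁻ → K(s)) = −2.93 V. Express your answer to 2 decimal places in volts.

+4.14 V

Pt²⁺(aq) gains electrons, so the Pt²⁺/Pt couple is the cathode; the K⁺/K couple is the anode.
E°cell = E°(cathode) − E°(anode) = +1.21 − (−2.93) = +4.14 V.
The positive value indicates the reaction is spontaneous as written.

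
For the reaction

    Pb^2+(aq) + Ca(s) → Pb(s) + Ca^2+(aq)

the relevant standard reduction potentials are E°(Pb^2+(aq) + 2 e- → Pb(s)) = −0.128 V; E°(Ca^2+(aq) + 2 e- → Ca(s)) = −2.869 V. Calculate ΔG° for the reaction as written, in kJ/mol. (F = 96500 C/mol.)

−529 kJ/mol

In the reaction as written Pb^2+(aq) is reduced, so the Pb²⁺/Pb couple is the cathode and Ca²⁺/Ca is the anode.
E°cell = −0.128 − (−2.869) = +2.741 V; balancing electrons gives n = 2.
ΔG° = −nFE°cell = −(2)(96500)(+2.741) J/mol = −529 kJ/mol.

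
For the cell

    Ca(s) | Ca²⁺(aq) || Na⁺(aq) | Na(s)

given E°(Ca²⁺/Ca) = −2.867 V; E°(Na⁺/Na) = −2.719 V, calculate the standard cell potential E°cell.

By convention the left-hand electrode in cell notation is the anode (oxidation) and the right-hand electrode is the cathode (reduction).
E°cell = E°(right) − E°(left) = −2.719 − (−2.867) = +0.148 V.

+0.148 V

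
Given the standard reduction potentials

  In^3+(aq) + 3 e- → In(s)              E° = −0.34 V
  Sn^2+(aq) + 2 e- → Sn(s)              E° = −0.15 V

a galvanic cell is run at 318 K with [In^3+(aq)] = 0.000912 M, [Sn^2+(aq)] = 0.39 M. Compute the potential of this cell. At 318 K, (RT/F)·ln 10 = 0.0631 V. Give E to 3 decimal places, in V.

+0.241 V

The Sn²⁺/Sn couple has the more positive E°, so it is the cathode; In³⁺/In is the anode.
E°cell = −0.15 − (−0.34) = +0.19 V, with n = 6 electrons transferred.
The balanced reaction is 3 Sn^2+(aq) + 2 In(s) → 3 Sn(s) + 2 In^3+(aq), so Q = [In^3+(aq)]^2 / [Sn^2+(aq)]^3 = 1.4×10^−5 and log Q = −4.853.
E = E° − (0.0631/n)·log Q = +0.19 − (0.0631/6)(−4.853) = +0.241 V.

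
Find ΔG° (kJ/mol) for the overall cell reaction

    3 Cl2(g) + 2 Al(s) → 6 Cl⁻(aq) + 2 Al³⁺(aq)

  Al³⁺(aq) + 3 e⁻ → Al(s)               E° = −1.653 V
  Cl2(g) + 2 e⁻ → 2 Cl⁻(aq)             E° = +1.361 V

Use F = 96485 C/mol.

−1745 kJ/mol

In the reaction as written Cl2(g) is reduced, so the Cl₂/Cl⁻ couple is the cathode and Al³⁺/Al is the anode.
E°cell = +1.361 − (−1.653) = +3.014 V; balancing electrons gives n = 6.
ΔG° = −nFE°cell = −(6)(96485)(+3.014) J/mol = −1745 kJ/mol.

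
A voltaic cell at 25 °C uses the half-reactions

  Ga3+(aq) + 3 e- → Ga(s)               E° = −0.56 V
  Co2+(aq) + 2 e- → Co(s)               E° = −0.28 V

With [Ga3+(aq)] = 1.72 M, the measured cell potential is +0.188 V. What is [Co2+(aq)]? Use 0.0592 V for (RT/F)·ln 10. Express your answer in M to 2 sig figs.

Co²⁺/Co is the cathode (higher E°); E°cell = −0.28 − (−0.56) = +0.28 V with n = 6.
Rearranging E = E° − (0.0592/n)·log Q gives log Q = 6(+0.28 − (+0.188))/0.0592 = 9.324.
The balanced reaction is 3 Co2+(aq) + 2 Ga(s) → 3 Co(s) + 2 Ga3+(aq), so Q = [Ga3+(aq)]^2 / [Co2+(aq)]^3.
Solving for the unknown gives log [Co2+(aq)] = −2.951, so [Co2+(aq)] ≈ 0.0011 M.

0.0011 M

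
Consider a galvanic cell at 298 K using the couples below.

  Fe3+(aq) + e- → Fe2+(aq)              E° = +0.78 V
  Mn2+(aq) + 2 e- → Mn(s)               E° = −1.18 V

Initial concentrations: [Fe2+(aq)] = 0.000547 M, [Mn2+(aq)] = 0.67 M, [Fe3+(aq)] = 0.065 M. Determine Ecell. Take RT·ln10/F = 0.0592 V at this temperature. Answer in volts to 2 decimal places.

Fe³⁺/Fe²⁺ is reduced (cathode, E° = +0.78 V) and Mn²⁺/Mn is oxidized (anode).
E°cell = +0.78 − (−1.18) = +1.96 V, with n = 2 electrons transferred.
The balanced reaction is 2 Fe3+(aq) + Mn(s) → 2 Fe2+(aq) + Mn2+(aq), so Q = ([Fe2+(aq)]^2·[Mn2+(aq)]) / [Fe3+(aq)]^2 = 4.74×10^−5 and log Q = −4.324.
By the Nernst equation, E = +1.96 − (0.0592/2)·(−4.324) = +2.09 V.

+2.09 V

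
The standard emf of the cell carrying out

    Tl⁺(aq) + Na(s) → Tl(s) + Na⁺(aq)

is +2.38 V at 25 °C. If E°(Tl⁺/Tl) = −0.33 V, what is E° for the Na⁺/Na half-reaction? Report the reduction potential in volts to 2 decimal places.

−2.71 V

In the reaction as written the Tl⁺/Tl couple is reduced (cathode) and Na⁺/Na is oxidized (anode), so E°cell = E°(Tl⁺/Tl) − E°(Na⁺/Na).
E°(Na⁺/Na) = E°(cathode) − E°cell = −0.33 − (+2.38) = −2.71 V.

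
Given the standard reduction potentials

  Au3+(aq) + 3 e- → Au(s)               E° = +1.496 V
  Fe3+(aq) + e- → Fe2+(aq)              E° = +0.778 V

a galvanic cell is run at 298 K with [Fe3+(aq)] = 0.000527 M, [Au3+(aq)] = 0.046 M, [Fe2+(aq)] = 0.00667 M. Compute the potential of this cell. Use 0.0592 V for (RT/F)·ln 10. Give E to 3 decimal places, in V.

+0.757 V

Since E°(Au³⁺/Au) > E°(Fe³⁺/Fe²⁺), Au³⁺/Au serves as the cathode.
E°cell = +1.496 − (+0.778) = +0.718 V, with n = 3 electrons transferred.
The balanced reaction is Au3+(aq) + 3 Fe2+(aq) → Au(s) + 3 Fe3+(aq), so Q = [Fe3+(aq)]^3 / ([Au3+(aq)]·[Fe2+(aq)]^3) = 0.0107 and log Q = −1.970.
Applying E = E° − (RT ln10/nF)·log Q gives +0.718 − (0.0592/3)(−1.970) = +0.757 V.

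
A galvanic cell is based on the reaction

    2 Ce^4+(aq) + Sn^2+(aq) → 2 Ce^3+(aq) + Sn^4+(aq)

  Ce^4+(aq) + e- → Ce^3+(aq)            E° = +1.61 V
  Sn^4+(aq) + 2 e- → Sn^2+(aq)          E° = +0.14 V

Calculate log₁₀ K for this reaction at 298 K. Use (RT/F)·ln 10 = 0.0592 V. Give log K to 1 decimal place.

The Ce⁴⁺/Ce³⁺ couple is reduced (cathode); E°cell = +1.61 − (+0.14) = +1.47 V with n = 2.
At equilibrium E = 0, so log K = nE°cell / 0.0592 = (2)(+1.47) / 0.0592 = 49.7.

log K = 49.7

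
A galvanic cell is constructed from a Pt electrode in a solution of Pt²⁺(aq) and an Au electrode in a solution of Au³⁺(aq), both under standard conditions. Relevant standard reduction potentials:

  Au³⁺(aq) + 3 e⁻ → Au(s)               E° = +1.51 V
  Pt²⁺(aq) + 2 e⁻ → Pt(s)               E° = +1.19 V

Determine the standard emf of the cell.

+0.32 V

Of the two couples in this cell, the one with the more positive reduction potential is reduced at the cathode: here that is Au³⁺/Au (+1.51 V); Pt²⁺/Pt (+1.19 V) is the anode.
E°cell = E°(cathode) − E°(anode) = +1.51 − (+1.19) = +0.32 V.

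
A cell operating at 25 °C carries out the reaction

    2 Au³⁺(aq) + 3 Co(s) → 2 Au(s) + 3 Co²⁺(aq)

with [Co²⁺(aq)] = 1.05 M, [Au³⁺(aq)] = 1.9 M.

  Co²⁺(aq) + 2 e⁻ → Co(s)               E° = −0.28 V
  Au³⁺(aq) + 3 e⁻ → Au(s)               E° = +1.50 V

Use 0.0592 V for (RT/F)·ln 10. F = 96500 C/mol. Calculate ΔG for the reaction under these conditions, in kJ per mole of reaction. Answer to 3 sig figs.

E°cell = +1.50 − (−0.28) = +1.78 V; the balanced reaction transfers n = 6 electrons.
The reaction quotient is [Co²⁺(aq)]^3 / [Au³⁺(aq)]^2 = 0.321; by Nernst, E = +1.78 − (0.0592/6)(−0.494) = +1.7849 V.
Then ΔG = −nFE = −6 × 96500 × +1.7849 J/mol = −1030 kJ/mol.

−1030 kJ/mol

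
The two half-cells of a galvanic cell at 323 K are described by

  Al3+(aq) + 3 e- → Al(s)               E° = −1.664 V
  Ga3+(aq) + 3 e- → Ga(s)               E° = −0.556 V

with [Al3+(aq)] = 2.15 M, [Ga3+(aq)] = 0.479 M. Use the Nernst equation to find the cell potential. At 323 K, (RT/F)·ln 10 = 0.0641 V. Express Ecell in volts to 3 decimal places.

Since E°(Ga³⁺/Ga) > E°(Al³⁺/Al), Ga³⁺/Ga serves as the cathode.
E°cell = −0.556 − (−1.664) = +1.108 V, with n = 3 electrons transferred.
Balancing gives Ga3+(aq) + Al(s) → Ga(s) + Al3+(aq); hence Q = [Al3+(aq)] / [Ga3+(aq)] = 4.49 (log Q = 0.652).
By the Nernst equation, E = +1.108 − (0.0641/3)·(0.652) = +1.094 V.

+1.094 V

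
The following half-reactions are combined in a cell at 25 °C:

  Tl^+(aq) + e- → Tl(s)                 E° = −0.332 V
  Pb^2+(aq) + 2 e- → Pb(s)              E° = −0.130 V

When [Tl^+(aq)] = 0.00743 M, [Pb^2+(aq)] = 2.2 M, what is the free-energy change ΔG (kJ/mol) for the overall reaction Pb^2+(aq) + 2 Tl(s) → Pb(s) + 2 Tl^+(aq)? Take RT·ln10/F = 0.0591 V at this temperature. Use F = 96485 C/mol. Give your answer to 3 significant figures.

−65.2 kJ/mol

E°cell = −0.130 − (−0.332) = +0.202 V; the balanced reaction transfers n = 2 electrons.
The reaction quotient is [Tl^+(aq)]^2 / [Pb^2+(aq)] = 2.51×10^−5; by Nernst, E = +0.202 − (0.0591/2)(−4.600) = +0.3379 V.
Finally ΔG = −nFE = −(2)(96485 C/mol)(+0.3379 V) = −65.2 kJ/mol.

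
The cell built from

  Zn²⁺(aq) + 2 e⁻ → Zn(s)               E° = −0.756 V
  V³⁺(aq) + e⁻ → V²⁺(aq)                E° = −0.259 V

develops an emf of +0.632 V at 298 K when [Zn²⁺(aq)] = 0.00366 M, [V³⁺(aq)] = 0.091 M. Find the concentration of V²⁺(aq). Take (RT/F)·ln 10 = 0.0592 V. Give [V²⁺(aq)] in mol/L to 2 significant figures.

V³⁺/V²⁺ is the cathode (higher E°); E°cell = −0.259 − (−0.756) = +0.497 V with n = 2.
From the Nernst equation, log Q = n(E° − E)/0.0592 = 2·(+0.497 − (+0.632))/0.0592 = −4.561.
The balanced reaction is 2 V³⁺(aq) + Zn(s) → 2 V²⁺(aq) + Zn²⁺(aq), so Q = ([V²⁺(aq)]^2·[Zn²⁺(aq)]) / [V³⁺(aq)]^2.
Isolating [V²⁺(aq)] in Q = 10^{−4.561} yields log [V²⁺(aq)] = −2.103, i.e. 0.0079 M.

0.0079 M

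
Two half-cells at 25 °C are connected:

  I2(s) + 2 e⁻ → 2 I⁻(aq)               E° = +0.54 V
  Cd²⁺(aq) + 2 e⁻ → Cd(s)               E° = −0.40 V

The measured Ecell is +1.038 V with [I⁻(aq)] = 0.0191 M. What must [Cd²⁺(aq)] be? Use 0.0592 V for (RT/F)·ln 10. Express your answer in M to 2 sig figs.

1.3 M

The I₂/I⁻ couple has the larger reduction potential, so it is the cathode: E°cell = +0.54 − (−0.40) = +0.94 V and n = 2.
From the Nernst equation, log Q = n(E° − E)/0.0592 = 2·(+0.94 − (+1.038))/0.0592 = −3.311.
Balancing electrons gives I2(s) + Cd(s) → 2 I⁻(aq) + Cd²⁺(aq); thus Q = [I⁻(aq)]^2·[Cd²⁺(aq)].
Solving for the unknown gives log [Cd²⁺(aq)] = 0.127, so [Cd²⁺(aq)] ≈ 1.3 M.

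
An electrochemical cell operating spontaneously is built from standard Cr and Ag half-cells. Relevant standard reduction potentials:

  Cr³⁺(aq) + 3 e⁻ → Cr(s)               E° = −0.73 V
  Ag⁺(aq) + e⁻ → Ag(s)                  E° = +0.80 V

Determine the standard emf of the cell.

Of the two couples in this cell, the one with the more positive reduction potential is reduced at the cathode: here that is Ag⁺/Ag (+0.80 V); Cr³⁺/Cr (−0.73 V) is the anode.
E°cell = E°(cathode) − E°(anode) = +0.80 − (−0.73) = +1.53 V.

+1.53 V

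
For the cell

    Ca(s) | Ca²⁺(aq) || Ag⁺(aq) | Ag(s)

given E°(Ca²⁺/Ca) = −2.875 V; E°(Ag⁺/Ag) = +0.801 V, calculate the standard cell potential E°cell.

By convention the left-hand electrode in cell notation is the anode (oxidation) and the right-hand electrode is the cathode (reduction).
E°cell = E°(right) − E°(left) = +0.801 − (−2.875) = +3.676 V.

+3.676 V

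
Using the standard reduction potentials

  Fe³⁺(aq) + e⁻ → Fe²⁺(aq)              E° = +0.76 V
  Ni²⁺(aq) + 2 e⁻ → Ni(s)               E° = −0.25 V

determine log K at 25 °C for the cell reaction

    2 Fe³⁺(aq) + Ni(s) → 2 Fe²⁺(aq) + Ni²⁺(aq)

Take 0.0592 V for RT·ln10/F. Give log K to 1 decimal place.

log K = 34.1

The Fe³⁺/Fe²⁺ couple is reduced (cathode); E°cell = +0.76 − (−0.25) = +1.01 V with n = 2.
At equilibrium E = 0, so log K = nE°cell / 0.0592 = (2)(+1.01) / 0.0592 = 34.1.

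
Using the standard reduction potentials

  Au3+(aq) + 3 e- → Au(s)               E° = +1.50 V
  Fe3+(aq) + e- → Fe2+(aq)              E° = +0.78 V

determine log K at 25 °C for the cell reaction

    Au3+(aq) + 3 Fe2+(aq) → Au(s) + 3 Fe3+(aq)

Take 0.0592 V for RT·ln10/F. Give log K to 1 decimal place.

The Au³⁺/Au couple is reduced (cathode); E°cell = +1.50 − (+0.78) = +0.72 V with n = 3.
At equilibrium E = 0, so log K = nE°cell / 0.0592 = (3)(+0.72) / 0.0592 = 36.5.

log K = 36.5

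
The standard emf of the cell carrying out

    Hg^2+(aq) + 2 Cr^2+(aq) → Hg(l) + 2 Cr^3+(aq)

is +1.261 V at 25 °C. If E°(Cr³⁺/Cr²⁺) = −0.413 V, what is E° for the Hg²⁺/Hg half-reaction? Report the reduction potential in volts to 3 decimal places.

+0.848 V

In the reaction as written the Hg²⁺/Hg couple is reduced (cathode) and Cr³⁺/Cr²⁺ is oxidized (anode), so E°cell = E°(Hg²⁺/Hg) − E°(Cr³⁺/Cr²⁺).
E°(Hg²⁺/Hg) = E°cell + E°(anode) = +1.261 + (−0.413) = +0.848 V.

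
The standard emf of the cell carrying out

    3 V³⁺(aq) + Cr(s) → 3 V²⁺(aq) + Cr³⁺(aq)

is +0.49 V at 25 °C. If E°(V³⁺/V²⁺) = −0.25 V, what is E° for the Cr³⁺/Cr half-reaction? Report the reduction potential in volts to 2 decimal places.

−0.74 V

In the reaction as written the V³⁺/V²⁺ couple is reduced (cathode) and Cr³⁺/Cr is oxidized (anode), so E°cell = E°(V³⁺/V²⁺) − E°(Cr³⁺/Cr).
E°(Cr³⁺/Cr) = E°(cathode) − E°cell = −0.25 − (+0.49) = −0.74 V.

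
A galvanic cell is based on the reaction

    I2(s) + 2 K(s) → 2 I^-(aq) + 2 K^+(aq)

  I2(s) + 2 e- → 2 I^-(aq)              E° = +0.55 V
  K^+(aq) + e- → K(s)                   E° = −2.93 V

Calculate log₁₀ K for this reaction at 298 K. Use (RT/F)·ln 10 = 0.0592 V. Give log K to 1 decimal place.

log K = 117.6

The I₂/I⁻ couple is reduced (cathode); E°cell = +0.55 − (−2.93) = +3.48 V with n = 2.
At equilibrium E = 0, so log K = nE°cell / 0.0592 = (2)(+3.48) / 0.0592 = 117.6.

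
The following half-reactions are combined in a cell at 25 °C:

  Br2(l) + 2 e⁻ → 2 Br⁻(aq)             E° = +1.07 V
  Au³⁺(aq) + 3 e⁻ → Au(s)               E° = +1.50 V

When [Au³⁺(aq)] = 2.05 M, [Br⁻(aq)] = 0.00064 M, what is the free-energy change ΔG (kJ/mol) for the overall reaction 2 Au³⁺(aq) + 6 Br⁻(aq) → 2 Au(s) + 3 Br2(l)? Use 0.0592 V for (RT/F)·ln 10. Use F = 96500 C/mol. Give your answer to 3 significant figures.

−143 kJ/mol

With Au³⁺/Au reduced at the cathode, E°cell = +1.50 − (+1.07) = +0.43 V and n = 6.
The reaction quotient is 1 / ([Au³⁺(aq)]^2·[Br⁻(aq)]^6) = 3.46×10^18; by Nernst, E = +0.43 − (0.0592/6)(18.539) = +0.2471 V.
Then ΔG = −nFE = −6 × 96500 × +0.2471 J/mol = −143 kJ/mol.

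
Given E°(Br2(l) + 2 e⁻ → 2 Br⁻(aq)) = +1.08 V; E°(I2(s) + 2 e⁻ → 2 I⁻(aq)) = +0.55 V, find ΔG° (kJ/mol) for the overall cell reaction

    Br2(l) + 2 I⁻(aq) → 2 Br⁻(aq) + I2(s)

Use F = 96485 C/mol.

In the reaction as written Br2(l) is reduced, so the Br₂/Br⁻ couple is the cathode and I₂/I⁻ is the anode.
E°cell = +1.08 − (+0.55) = +0.53 V; balancing electrons gives n = 2.
ΔG° = −nFE°cell = −(2)(96485)(+0.53) J/mol = −102 kJ/mol.

−102 kJ/mol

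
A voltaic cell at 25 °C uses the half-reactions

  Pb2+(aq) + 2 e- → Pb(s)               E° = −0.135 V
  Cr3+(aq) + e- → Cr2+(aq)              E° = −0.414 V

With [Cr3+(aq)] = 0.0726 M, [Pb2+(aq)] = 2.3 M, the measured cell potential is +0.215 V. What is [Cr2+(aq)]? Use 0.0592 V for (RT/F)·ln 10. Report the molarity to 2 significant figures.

The Pb²⁺/Pb couple has the larger reduction potential, so it is the cathode: E°cell = −0.135 − (−0.414) = +0.279 V and n = 2.
Since E = E° − (0.0592/n)·log Q, log Q = n(E° − E)/0.0592 = 2.162.
The balanced reaction is Pb2+(aq) + 2 Cr2+(aq) → Pb(s) + 2 Cr3+(aq), so Q = [Cr3+(aq)]^2 / ([Pb2+(aq)]·[Cr2+(aq)]^2).
Substituting the known concentrations and solving, log [Cr2+(aq)] = −2.401 and [Cr2+(aq)] = 0.0040 M.

0.0040 M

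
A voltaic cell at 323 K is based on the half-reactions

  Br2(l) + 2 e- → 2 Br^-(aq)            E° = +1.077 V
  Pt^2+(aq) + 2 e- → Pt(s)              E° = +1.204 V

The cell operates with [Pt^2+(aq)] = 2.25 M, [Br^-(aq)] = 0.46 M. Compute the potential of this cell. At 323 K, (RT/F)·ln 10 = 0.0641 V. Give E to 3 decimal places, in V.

+0.117 V

The Pt²⁺/Pt couple has the more positive E°, so it is the cathode; Br₂/Br⁻ is the anode.
E°cell = +1.204 − (+1.077) = +0.127 V, with n = 2 electrons transferred.
Balancing gives Pt^2+(aq) + 2 Br^-(aq) → Pt(s) + Br2(l); hence Q = 1 / ([Pt^2+(aq)]·[Br^-(aq)]^2) = 2.1 (log Q = 0.322).
Applying E = E° − (RT ln10/nF)·log Q gives +0.127 − (0.0641/2)(0.322) = +0.117 V.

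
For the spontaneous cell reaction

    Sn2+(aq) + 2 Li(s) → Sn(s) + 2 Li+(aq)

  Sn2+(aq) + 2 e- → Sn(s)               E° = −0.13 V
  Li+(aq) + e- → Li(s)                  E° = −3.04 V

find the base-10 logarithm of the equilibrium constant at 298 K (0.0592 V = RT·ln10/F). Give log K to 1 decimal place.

log K = 98.3

The Sn²⁺/Sn couple is reduced (cathode); E°cell = −0.13 − (−3.04) = +2.91 V with n = 2.
At equilibrium E = 0, so log K = nE°cell / 0.0592 = (2)(+2.91) / 0.0592 = 98.3.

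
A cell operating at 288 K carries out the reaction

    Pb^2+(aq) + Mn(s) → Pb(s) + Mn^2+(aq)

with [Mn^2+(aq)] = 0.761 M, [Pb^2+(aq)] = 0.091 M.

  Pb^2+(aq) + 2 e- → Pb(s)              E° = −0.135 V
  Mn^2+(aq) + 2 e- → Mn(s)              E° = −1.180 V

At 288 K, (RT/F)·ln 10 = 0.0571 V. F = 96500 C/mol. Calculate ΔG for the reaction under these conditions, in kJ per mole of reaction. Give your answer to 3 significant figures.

With Pb²⁺/Pb reduced at the cathode, E°cell = −0.135 − (−1.180) = +1.045 V and n = 2.
The reaction quotient is [Mn^2+(aq)] / [Pb^2+(aq)] = 8.36; by Nernst, E = +1.045 − (0.0571/2)(0.922) = +1.0187 V.
Then ΔG = −nFE = −2 × 96500 × +1.0187 J/mol = −197 kJ/mol.

−197 kJ/mol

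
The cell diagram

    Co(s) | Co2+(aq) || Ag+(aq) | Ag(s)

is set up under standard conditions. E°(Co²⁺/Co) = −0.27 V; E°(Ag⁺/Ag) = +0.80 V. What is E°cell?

+1.07 V

By convention the left-hand electrode in cell notation is the anode (oxidation) and the right-hand electrode is the cathode (reduction).
E°cell = E°(right) − E°(left) = +0.80 − (−0.27) = +1.07 V.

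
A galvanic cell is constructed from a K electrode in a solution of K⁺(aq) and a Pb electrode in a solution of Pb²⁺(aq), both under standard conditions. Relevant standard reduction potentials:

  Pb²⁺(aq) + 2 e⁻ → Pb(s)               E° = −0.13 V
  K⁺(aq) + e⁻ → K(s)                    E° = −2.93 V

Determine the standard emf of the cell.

The Pb²⁺/Pb couple has the higher E°, so Pb ion is reduced (cathode) and K is oxidized (anode).
E°cell = E°(cathode) − E°(anode) = −0.13 − (−2.93) = +2.80 V.

+2.80 V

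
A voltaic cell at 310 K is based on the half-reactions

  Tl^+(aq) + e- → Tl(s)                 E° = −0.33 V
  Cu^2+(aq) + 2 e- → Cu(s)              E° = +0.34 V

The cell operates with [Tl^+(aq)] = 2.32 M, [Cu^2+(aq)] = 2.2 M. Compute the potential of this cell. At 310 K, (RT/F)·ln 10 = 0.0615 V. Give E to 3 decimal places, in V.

+0.658 V

Cu²⁺/Cu is reduced (cathode, E° = +0.34 V) and Tl⁺/Tl is oxidized (anode).
The standard potential is +0.34 − (−0.33) = +0.67 V and the balanced reaction transfers n = 2 electrons.
Balancing gives Cu^2+(aq) + 2 Tl(s) → Cu(s) + 2 Tl^+(aq); hence Q = [Tl^+(aq)]^2 / [Cu^2+(aq)] = 2.45 (log Q = 0.389).
E = E° − (0.0615/n)·log Q = +0.67 − (0.0615/2)(0.389) = +0.658 V.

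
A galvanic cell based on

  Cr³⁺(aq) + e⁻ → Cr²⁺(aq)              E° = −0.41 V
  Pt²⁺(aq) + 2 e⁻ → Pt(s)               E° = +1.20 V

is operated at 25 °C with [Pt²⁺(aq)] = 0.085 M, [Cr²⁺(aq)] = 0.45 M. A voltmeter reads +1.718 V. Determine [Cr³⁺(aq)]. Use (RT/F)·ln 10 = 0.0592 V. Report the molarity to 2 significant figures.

Pt²⁺/Pt is the cathode (higher E°); E°cell = +1.20 − (−0.41) = +1.61 V with n = 2.
From the Nernst equation, log Q = n(E° − E)/0.0592 = 2·(+1.61 − (+1.718))/0.0592 = −3.649.
For Pt²⁺(aq) + 2 Cr²⁺(aq) → Pt(s) + 2 Cr³⁺(aq), the reaction quotient is Q = [Cr³⁺(aq)]^2 / ([Pt²⁺(aq)]·[Cr²⁺(aq)]^2).
Isolating [Cr³⁺(aq)] in Q = 10^{−3.649} yields log [Cr³⁺(aq)] = −2.707, i.e. 0.0020 M.

0.0020 M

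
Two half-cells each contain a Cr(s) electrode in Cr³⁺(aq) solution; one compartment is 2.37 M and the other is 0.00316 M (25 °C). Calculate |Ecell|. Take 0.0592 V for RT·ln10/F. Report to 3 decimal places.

For a concentration cell E°cell = 0, since both electrodes use the same couple.
The compartment with the higher Cr³⁺(aq) concentration (2.37 M) acts as the cathode; ions are reduced there and produced at the dilute (0.00316 M) anode.
With n = 3, Ecell = −(0.0592/3)·log([dilute]/[conc]) = −(0.0592/3)·log(0.00316/2.37) = +0.057 V.

0.057 V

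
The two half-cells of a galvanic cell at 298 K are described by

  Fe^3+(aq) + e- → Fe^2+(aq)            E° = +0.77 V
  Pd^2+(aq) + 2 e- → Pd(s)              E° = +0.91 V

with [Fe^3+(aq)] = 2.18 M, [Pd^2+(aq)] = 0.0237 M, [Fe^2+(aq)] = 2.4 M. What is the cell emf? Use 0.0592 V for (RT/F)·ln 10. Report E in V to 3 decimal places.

+0.094 V

Since E°(Pd²⁺/Pd) > E°(Fe³⁺/Fe²⁺), Pd²⁺/Pd serves as the cathode.
E°cell = E°cat − E°an = +0.91 − (+0.77) = +0.14 V; n = 2.
For the overall reaction Pd^2+(aq) + 2 Fe^2+(aq) → Pd(s) + 2 Fe^3+(aq), Q = [Fe^3+(aq)]^2 / ([Pd^2+(aq)]·[Fe^2+(aq)]^2) = 34.8, giving log Q = 1.542.
By the Nernst equation, E = +0.14 − (0.0592/2)·(1.542) = +0.094 V.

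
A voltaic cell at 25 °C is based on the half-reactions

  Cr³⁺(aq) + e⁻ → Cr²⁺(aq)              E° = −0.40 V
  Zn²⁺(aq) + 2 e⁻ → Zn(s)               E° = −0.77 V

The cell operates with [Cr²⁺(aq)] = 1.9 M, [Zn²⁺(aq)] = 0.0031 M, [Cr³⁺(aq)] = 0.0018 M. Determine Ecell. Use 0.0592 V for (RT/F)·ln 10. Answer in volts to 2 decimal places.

+0.27 V

The Cr³⁺/Cr²⁺ couple has the more positive E°, so it is the cathode; Zn²⁺/Zn is the anode.
E°cell = −0.40 − (−0.77) = +0.37 V, with n = 2 electrons transferred.
Balancing gives 2 Cr³⁺(aq) + Zn(s) → 2 Cr²⁺(aq) + Zn²⁺(aq); hence Q = ([Cr²⁺(aq)]^2·[Zn²⁺(aq)]) / [Cr³⁺(aq)]^2 = 3.45×10^3 (log Q = 3.538).
E = E° − (0.0592/n)·log Q = +0.37 − (0.0592/2)(3.538) = +0.27 V.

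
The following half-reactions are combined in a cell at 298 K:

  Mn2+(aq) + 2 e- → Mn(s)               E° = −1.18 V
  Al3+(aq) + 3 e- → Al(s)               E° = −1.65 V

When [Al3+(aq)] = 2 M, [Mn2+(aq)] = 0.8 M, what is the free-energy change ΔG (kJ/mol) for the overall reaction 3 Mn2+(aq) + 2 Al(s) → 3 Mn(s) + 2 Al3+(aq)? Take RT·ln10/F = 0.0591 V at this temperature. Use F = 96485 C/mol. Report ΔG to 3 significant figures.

−267 kJ/mol

With Mn²⁺/Mn reduced at the cathode, E°cell = −1.18 − (−1.65) = +0.47 V and n = 6.
Q = [Al3+(aq)]^2 / [Mn2+(aq)]^3 = 7.81, so log Q = 0.893 and E = +0.47 − (0.0591/6)(0.893) = +0.4612 V.
ΔG = −nFE = −(6)(96485)(+0.4612) J/mol = −267 kJ/mol.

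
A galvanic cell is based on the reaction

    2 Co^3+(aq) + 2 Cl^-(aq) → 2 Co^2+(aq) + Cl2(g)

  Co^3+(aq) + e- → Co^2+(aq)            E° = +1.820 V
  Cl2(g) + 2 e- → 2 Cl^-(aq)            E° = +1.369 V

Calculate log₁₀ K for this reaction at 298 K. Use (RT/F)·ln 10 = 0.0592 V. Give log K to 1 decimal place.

The Co³⁺/Co²⁺ couple is reduced (cathode); E°cell = +1.820 − (+1.369) = +0.451 V with n = 2.
At equilibrium E = 0, so log K = nE°cell / 0.0592 = (2)(+0.451) / 0.0592 = 15.2.

log K = 15.2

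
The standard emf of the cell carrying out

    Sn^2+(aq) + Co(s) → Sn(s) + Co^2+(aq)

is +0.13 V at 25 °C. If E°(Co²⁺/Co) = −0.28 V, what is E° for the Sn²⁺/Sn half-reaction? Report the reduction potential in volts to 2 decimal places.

−0.15 V

In the reaction as written the Sn²⁺/Sn couple is reduced (cathode) and Co²⁺/Co is oxidized (anode), so E°cell = E°(Sn²⁺/Sn) − E°(Co²⁺/Co).
E°(Sn²⁺/Sn) = E°cell + E°(anode) = +0.13 + (−0.28) = −0.15 V.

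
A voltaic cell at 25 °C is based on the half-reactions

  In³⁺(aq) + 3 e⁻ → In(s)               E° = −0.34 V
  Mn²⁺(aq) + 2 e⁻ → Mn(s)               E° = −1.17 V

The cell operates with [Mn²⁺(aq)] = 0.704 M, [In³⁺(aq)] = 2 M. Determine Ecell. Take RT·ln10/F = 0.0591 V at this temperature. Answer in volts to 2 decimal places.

+0.84 V

The In³⁺/In couple has the more positive E°, so it is the cathode; Mn²⁺/Mn is the anode.
The standard potential is −0.34 − (−1.17) = +0.83 V and the balanced reaction transfers n = 6 electrons.
For the overall reaction 2 In³⁺(aq) + 3 Mn(s) → 2 In(s) + 3 Mn²⁺(aq), Q = [Mn²⁺(aq)]^3 / [In³⁺(aq)]^2 = 0.0872, giving log Q = −1.059.
By the Nernst equation, E = +0.83 − (0.0591/6)·(−1.059) = +0.84 V.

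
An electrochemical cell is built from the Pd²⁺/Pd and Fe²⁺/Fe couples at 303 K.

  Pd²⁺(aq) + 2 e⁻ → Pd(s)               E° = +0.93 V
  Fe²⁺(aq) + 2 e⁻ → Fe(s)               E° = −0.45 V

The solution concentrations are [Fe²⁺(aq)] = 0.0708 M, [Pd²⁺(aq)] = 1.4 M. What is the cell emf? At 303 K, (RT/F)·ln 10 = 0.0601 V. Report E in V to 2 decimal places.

+1.42 V

Since E°(Pd²⁺/Pd) > E°(Fe²⁺/Fe), Pd²⁺/Pd serves as the cathode.
E°cell = +0.93 − (−0.45) = +1.38 V, with n = 2 electrons transferred.
The balanced reaction is Pd²⁺(aq) + Fe(s) → Pd(s) + Fe²⁺(aq), so Q = [Fe²⁺(aq)] / [Pd²⁺(aq)] = 0.0506 and log Q = −1.296.
Applying E = E° − (RT ln10/nF)·log Q gives +1.38 − (0.0601/2)(−1.296) = +1.42 V.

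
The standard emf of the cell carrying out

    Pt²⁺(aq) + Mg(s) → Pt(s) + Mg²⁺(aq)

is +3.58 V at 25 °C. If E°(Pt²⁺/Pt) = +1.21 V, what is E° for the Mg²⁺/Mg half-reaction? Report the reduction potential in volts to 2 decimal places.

In the reaction as written the Pt²⁺/Pt couple is reduced (cathode) and Mg²⁺/Mg is oxidized (anode), so E°cell = E°(Pt²⁺/Pt) − E°(Mg²⁺/Mg).
E°(Mg²⁺/Mg) = E°(cathode) − E°cell = +1.21 − (+3.58) = −2.37 V.

−2.37 V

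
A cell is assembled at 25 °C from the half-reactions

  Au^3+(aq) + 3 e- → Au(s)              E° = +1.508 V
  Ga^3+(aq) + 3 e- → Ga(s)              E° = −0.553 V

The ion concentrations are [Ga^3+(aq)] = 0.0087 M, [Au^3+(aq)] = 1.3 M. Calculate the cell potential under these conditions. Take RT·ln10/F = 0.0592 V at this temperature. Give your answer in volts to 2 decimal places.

Au³⁺/Au is reduced (cathode, E° = +1.508 V) and Ga³⁺/Ga is oxidized (anode).
E°cell = E°cat − E°an = +1.508 − (−0.553) = +2.061 V; n = 3.
For the overall reaction Au^3+(aq) + Ga(s) → Au(s) + Ga^3+(aq), Q = [Ga^3+(aq)] / [Au^3+(aq)] = 0.00669, giving log Q = −2.174.
Applying E = E° − (RT ln10/nF)·log Q gives +2.061 − (0.0592/3)(−2.174) = +2.10 V.

+2.10 V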